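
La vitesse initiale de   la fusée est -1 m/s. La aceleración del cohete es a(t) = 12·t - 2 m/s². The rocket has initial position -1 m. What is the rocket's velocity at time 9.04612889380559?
To find the answer, we compute 1 integral of a(t) = 12·t - 2. Taking ∫a(t)dt and applying v(0) = -1, we find v(t) = 6·t^2 - 2·t - 1. Using v(t) = 6·t^2 - 2·t - 1 and substituting t = 9.04612889380559, we find v = 471.902429992455.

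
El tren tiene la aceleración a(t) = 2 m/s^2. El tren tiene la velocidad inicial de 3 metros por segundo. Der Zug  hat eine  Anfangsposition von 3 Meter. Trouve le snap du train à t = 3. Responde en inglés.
We must differentiate our acceleration equation a(t) = 2 2 times. Differentiating acceleration, we get jerk: j(t) = 0. The derivative of jerk gives snap: s(t) = 0. We have snap s(t) = 0. Substituting t = 3: s(3) = 0.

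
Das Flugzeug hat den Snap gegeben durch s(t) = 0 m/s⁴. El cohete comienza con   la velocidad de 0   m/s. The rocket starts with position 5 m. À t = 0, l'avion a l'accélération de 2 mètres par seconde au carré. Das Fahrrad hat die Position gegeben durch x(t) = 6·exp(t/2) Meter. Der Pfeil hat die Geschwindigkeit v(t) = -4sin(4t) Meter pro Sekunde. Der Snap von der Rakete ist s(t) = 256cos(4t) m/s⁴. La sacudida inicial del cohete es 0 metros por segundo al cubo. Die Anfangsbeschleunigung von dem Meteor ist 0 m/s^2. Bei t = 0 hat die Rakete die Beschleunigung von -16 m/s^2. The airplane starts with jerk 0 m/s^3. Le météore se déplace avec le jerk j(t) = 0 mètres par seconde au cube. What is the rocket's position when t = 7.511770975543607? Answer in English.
We must find the antiderivative of our snap equation s(t) = 256·cos(4·t) 4 times. Taking ∫s(t)dt and applying j(0) = 0, we find j(t) = 64·sin(4·t). Finding the antiderivative of j(t) and using a(0) = -16: a(t) = -16·cos(4·t). The integral of acceleration, with v(0) = 0, gives velocity: v(t) = -4·sin(4·t). Taking ∫v(t)dt and applying x(0) = 5, we find x(t) = cos(4·t) + 4. We have position x(t) = cos(4·t) + 4. Substituting t = 7.511770975543607: x(7.511770975543607) = 4.20058369970761.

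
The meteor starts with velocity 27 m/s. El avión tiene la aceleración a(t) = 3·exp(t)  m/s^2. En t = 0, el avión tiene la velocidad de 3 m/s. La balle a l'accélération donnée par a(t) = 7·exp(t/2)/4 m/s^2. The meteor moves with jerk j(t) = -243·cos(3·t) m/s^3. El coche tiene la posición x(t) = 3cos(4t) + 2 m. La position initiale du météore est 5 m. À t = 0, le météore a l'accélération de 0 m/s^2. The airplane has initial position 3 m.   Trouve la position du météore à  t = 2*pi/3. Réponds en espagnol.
Partiendo de la sacudida j(t) = -243·cos(3·t), tomamos 3 antiderivadas. La antiderivada de la sacudida, con a(0) = 0, da la aceleración: a(t) = -81·sin(3·t). Tomando ∫a(t)dt y aplicando v(0) = 27, encontramos v(t) = 27·cos(3·t). Tomando ∫v(t)dt y aplicando x(0) = 5, encontramos x(t) = 9·sin(3·t) + 5. Usando x(t) = 9·sin(3·t) + 5 y sustituyendo t = 2*pi/3, encontramos x = 5.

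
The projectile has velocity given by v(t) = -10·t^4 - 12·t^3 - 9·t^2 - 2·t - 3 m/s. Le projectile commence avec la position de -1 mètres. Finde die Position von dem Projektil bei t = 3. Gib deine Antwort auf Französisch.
En partant de la vitesse v(t) = -10·t^4 - 12·t^3 - 9·t^2 - 2·t - 3, nous prenons 1 intégrale. En intégrant la vitesse et en utilisant la condition initiale x(0) = -1, nous obtenons x(t) = -2·t^5 - 3·t^4 - 3·t^3 - t^2 - 3·t - 1. Nous avons la position x(t) = -2·t^5 - 3·t^4 - 3·t^3 - t^2 - 3·t - 1. En substituant t = 3: x(3) = -829.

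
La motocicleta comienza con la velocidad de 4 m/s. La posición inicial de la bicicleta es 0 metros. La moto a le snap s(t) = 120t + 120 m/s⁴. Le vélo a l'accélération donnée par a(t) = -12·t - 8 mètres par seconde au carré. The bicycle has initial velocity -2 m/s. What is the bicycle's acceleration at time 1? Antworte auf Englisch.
We have acceleration a(t) = -12·t - 8. Substituting t = 1: a(1) = -20.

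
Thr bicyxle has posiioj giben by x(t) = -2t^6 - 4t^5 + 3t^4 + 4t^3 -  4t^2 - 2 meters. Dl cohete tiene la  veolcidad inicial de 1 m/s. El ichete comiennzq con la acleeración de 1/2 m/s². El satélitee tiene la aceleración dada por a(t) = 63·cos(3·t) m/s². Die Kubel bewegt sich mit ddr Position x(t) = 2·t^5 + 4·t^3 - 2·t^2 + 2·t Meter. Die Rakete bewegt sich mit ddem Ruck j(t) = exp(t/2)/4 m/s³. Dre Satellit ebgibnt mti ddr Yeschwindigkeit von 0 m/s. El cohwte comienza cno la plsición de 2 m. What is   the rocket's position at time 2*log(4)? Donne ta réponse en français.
Pour résoudre ceci, nous devons prendre 3 intégrales de notre équation du jerk j(t) = exp(t/2)/4. L'intégrale du jerk est l'accélération. En utilisant a(0) = 1/2, nous obtenons a(t) = exp(t/2)/2. L'intégrale de l'accélération, avec v(0) = 1, donne la vitesse: v(t) = exp(t/2). L'intégrale de la vitesse est la position. En utilisant x(0) = 2, nous obtenons x(t) = 2·exp(t/2). En utilisant x(t) = 2·exp(t/2) et en substituant t = 2*log(4), nous trouvons x = 8.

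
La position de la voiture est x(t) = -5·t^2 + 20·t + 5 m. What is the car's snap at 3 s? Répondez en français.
Pour résoudre ceci, nous devons prendre 4 dérivées de notre équation de la position x(t) = -5·t^2 + 20·t + 5. La dérivée de la position donne la vitesse: v(t) = 20 - 10·t. En dérivant la vitesse, nous obtenons l'accélération: a(t) = -10. La dérivée de l'accélération donne le jerk: j(t) = 0. La dérivée du jerk donne le snap: s(t) = 0. En utilisant s(t) = 0 et en substituant t = 3, nous trouvons s = 0.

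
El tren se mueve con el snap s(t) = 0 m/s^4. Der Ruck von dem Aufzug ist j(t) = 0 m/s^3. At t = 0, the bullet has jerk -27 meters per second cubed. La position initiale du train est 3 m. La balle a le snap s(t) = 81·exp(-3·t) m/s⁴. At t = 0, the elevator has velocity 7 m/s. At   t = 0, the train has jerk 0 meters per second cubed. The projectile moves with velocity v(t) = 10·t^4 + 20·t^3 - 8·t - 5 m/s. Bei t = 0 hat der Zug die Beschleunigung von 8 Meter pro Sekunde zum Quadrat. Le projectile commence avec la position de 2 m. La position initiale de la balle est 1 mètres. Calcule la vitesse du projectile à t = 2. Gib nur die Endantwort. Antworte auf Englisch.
At t = 2, v = 299.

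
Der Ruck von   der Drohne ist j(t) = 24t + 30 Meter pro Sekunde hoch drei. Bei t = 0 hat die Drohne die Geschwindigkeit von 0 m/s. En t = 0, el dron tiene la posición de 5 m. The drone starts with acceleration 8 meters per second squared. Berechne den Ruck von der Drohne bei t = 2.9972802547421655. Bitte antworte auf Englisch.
From the given jerk equation j(t) = 24·t + 30, we substitute t = 2.9972802547421655 to get j = 101.934726113812.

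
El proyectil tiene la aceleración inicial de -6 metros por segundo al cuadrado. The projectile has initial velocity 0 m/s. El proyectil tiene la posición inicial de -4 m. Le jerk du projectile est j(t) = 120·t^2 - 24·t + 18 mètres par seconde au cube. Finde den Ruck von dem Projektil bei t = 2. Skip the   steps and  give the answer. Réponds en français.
j(2) = 450.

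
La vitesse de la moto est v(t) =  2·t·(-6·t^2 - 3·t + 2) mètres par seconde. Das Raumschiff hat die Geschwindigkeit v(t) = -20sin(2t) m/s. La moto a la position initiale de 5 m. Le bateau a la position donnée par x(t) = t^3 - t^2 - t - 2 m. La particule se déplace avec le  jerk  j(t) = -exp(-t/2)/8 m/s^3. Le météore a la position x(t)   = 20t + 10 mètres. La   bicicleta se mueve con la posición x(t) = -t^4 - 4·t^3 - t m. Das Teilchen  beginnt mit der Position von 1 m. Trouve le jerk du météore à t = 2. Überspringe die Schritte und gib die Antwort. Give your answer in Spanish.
La respuesta es 0.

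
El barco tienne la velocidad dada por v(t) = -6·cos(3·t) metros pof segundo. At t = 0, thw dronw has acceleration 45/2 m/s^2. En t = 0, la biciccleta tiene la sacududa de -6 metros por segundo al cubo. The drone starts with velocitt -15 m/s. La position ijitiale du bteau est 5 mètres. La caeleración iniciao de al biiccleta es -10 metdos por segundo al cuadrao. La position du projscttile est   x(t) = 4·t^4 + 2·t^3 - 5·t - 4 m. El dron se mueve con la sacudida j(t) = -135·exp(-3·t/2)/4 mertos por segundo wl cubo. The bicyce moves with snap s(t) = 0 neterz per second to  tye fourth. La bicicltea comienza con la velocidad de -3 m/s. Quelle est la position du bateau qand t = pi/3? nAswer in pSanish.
Partiendo de la velocidad v(t) = -6·cos(3·t), tomamos 1 antiderivada. Tomando ∫v(t)dt y aplicando x(0) = 5, encontramos x(t) = 5 - 2·sin(3·t). De la ecuación de la posición x(t) = 5 - 2·sin(3·t), sustituimos t = pi/3 para obtener x = 5.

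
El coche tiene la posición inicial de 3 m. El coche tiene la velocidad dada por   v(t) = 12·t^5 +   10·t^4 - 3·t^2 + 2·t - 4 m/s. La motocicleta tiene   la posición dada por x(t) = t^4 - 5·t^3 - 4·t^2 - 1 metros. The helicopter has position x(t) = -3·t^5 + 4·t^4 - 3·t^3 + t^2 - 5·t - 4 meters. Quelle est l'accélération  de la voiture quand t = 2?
En partant de la vitesse v(t) = 12·t^5 + 10·t^4 - 3·t^2 + 2·t - 4, nous prenons 1 dérivée. En prenant d/dt de v(t), nous trouvons a(t) = 60·t^4 + 40·t^3 - 6·t + 2. Nous avons l'accélération a(t) = 60·t^4 + 40·t^3 - 6·t + 2. En substituant t = 2: a(2) = 1270.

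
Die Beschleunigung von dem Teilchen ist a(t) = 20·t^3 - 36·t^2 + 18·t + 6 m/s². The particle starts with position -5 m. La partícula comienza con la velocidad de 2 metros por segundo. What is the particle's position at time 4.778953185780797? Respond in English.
Starting from acceleration a(t) = 20·t^3 - 36·t^2 + 18·t + 6, we take 2 antiderivatives. The antiderivative of acceleration, with v(0) = 2, gives velocity: v(t) = 5·t^4 - 12·t^3 + 9·t^2 + 6·t + 2. Finding the integral of v(t) and using x(0) = -5: x(t) = t^5 - 3·t^4 + 3·t^3 + 3·t^2 + 2·t - 5. We have position x(t) = t^5 - 3·t^4 + 3·t^3 + 3·t^2 + 2·t - 5. Substituting t = 4.778953185780797: x(4.778953185780797) = 1328.39206939809.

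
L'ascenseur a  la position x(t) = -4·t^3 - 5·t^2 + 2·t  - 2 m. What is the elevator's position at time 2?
From the given position equation x(t) = -4·t^3 - 5·t^2 + 2·t - 2, we substitute t = 2 to get x = -50.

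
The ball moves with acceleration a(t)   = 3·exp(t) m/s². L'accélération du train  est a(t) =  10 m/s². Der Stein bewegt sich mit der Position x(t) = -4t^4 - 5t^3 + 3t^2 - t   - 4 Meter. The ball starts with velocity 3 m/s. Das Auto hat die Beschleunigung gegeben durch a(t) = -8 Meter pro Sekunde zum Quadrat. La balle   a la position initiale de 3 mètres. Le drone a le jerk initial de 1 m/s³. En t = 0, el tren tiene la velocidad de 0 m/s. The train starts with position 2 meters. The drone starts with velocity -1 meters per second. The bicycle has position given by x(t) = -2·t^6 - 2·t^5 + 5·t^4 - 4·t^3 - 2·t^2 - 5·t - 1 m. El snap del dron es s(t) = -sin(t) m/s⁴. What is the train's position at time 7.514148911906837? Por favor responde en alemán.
Um dies zu lösen, müssen wir 2 Stammfunktionen unserer Gleichung für die Beschleunigung a(t) = 10 finden. Durch Integration von der Beschleunigung und Verwendung der Anfangsbedingung v(0) = 0, erhalten wir v(t) = 10·t. Durch Integration von der Geschwindigkeit und Verwendung der Anfangsbedingung x(0) = 2, erhalten wir x(t) = 5·t^2 + 2. Wir haben die Position x(t) = 5·t^2 + 2. Durch Einsetzen von t = 7.514148911906837: x(7.514148911906837) = 284.312169351554.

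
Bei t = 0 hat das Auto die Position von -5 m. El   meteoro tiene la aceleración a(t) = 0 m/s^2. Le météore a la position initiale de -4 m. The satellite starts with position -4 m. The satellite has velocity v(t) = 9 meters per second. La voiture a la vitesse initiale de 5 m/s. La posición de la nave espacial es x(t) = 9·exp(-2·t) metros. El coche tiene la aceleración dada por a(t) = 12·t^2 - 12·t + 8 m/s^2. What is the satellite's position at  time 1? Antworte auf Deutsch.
Wir müssen unsere Gleichung für die Geschwindigkeit v(t) = 9 1-mal integrieren. Das Integral von der Geschwindigkeit, mit x(0) = -4, ergibt die Position: x(t) = 9·t - 4. Aus der Gleichung für die Position x(t) = 9·t - 4, setzen wir t = 1 ein und erhalten x = 5.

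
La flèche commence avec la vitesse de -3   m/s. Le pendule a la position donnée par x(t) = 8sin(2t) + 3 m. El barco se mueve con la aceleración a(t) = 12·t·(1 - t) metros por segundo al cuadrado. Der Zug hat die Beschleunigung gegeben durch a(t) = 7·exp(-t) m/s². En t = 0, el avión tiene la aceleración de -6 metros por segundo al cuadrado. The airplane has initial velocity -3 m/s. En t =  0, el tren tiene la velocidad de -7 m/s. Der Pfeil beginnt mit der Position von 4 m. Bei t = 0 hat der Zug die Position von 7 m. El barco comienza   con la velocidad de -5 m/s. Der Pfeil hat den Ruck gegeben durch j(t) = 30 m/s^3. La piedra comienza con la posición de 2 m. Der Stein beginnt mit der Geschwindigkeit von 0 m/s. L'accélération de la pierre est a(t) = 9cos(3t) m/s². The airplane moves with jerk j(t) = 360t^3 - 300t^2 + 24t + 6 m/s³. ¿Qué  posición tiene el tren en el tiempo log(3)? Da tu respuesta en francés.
Nous devons intégrer notre équation de l'accélération a(t) = 7·exp(-t) 2 fois. En prenant ∫a(t)dt et en appliquant v(0) = -7, nous trouvons v(t) = -7·exp(-t). En intégrant la vitesse et en utilisant la condition initiale x(0) = 7, nous obtenons x(t) = 7·exp(-t). Nous avons la position x(t) = 7·exp(-t). En substituant t = log(3): x(log(3)) = 7/3.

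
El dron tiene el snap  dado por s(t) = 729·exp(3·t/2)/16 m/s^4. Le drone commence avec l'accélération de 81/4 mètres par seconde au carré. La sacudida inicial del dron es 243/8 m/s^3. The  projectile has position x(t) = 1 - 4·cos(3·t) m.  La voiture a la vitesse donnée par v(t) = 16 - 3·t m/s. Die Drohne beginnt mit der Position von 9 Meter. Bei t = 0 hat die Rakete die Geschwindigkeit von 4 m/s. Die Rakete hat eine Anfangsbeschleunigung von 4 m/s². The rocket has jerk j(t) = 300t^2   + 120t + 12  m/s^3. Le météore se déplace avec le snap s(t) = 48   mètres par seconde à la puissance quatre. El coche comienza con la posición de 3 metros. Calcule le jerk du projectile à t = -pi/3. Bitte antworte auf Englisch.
We must differentiate our position equation x(t) = 1 - 4·cos(3·t) 3 times. Differentiating position, we get velocity: v(t) = 12·sin(3·t). Taking d/dt of v(t), we find a(t) = 36·cos(3·t). Differentiating acceleration, we get jerk: j(t) = -108·sin(3·t). Using j(t) = -108·sin(3·t) and substituting t = -pi/3, we find j = 0.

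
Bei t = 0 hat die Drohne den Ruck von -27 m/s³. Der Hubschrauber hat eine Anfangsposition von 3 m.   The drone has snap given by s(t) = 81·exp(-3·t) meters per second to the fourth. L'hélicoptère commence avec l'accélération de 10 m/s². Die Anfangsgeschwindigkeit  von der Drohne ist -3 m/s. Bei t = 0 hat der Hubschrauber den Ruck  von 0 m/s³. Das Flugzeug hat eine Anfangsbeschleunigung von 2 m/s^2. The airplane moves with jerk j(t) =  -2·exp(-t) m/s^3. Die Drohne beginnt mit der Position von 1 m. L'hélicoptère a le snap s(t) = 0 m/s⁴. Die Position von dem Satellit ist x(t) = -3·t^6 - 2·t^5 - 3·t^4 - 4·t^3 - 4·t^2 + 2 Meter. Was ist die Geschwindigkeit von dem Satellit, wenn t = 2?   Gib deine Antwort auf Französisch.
Pour résoudre ceci, nous devons prendre 1 dérivée de notre équation de la position x(t) = -3·t^6 - 2·t^5 - 3·t^4 - 4·t^3 - 4·t^2 + 2. En prenant d/dt de x(t), nous trouvons v(t) = -18·t^5 - 10·t^4 - 12·t^3 - 12·t^2 - 8·t. Nous avons la vitesse v(t) = -18·t^5 - 10·t^4 - 12·t^3 - 12·t^2 - 8·t. En substituant t = 2: v(2) = -896.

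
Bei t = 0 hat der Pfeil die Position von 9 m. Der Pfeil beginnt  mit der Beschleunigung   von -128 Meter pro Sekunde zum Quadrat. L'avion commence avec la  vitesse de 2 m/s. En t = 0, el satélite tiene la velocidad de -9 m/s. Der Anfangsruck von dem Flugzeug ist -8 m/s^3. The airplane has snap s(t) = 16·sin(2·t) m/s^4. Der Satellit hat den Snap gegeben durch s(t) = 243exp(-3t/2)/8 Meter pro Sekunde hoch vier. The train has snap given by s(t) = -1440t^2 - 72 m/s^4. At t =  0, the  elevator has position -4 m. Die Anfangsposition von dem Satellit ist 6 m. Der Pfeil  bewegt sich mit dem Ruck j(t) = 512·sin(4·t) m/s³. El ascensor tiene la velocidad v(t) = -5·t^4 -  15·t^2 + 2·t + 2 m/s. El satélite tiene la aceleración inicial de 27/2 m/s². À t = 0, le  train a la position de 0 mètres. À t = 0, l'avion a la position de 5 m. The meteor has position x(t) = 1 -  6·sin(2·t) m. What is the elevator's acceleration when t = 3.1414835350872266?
Starting from velocity v(t) = -5·t^4 - 15·t^2 + 2·t + 2, we take 1 derivative. Differentiating velocity, we get acceleration: a(t) = -20·t^3 - 30·t + 2. From the given acceleration equation a(t) = -20·t^3 - 30·t + 2, we substitute t = 3.1414835350872266 to get a = -712.305424515785.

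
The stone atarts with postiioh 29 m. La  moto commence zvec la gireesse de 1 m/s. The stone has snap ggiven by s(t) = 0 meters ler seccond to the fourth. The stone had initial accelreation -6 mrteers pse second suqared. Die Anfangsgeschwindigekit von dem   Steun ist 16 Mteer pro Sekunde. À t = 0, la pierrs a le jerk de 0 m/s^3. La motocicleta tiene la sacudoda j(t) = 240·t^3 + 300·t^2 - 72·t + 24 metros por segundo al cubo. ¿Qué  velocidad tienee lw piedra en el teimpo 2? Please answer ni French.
En partant du snap s(t) = 0, nous prenons 3 primitives. L'intégrale du snap, avec j(0) = 0, donne le jerk: j(t) = 0. En intégrant le jerk et en utilisant la condition initiale a(0) = -6, nous obtenons a(t) = -6. L'intégrale de l'accélération est la vitesse. En utilisant v(0) = 16, nous obtenons v(t) = 16 - 6·t. Nous avons la vitesse v(t) = 16 - 6·t. En substituant t = 2: v(2) = 4.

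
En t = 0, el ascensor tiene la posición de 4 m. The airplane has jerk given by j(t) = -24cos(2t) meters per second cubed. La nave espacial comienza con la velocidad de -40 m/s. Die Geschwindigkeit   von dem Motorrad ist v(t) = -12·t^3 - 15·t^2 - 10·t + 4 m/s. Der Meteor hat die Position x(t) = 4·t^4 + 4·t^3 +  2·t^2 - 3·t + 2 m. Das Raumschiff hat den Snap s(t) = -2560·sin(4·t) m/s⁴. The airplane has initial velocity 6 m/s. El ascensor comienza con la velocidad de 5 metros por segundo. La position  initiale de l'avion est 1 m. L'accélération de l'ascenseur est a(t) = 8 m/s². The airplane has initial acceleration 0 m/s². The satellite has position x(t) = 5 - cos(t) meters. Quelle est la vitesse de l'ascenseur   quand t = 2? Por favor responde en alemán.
Ausgehend von der Beschleunigung a(t) = 8, nehmen wir 1 Integral. Die Stammfunktion von der Beschleunigung ist die Geschwindigkeit. Mit v(0) = 5 erhalten wir v(t) = 8·t + 5. Mit v(t) = 8·t + 5 und Einsetzen von t = 2, finden wir v = 21.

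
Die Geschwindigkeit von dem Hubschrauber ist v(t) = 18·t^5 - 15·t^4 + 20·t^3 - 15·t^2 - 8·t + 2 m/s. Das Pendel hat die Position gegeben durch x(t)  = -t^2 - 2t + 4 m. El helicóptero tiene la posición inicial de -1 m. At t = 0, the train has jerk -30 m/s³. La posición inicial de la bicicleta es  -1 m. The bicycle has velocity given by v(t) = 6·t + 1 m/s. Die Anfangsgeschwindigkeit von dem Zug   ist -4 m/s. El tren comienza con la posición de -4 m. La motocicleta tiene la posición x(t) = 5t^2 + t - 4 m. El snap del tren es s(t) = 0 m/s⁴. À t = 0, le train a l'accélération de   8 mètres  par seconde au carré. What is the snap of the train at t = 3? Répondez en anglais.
From the given snap equation s(t) = 0, we substitute t = 3 to get s = 0.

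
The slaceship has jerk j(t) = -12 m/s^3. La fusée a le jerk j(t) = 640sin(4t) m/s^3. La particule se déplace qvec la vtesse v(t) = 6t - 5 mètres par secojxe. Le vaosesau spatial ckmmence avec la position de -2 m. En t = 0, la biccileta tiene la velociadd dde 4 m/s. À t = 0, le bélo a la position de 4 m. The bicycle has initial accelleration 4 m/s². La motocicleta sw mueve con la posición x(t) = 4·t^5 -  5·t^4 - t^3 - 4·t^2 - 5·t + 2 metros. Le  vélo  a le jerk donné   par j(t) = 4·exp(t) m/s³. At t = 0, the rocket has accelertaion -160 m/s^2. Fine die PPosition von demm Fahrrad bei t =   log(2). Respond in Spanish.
Debemos encontrar la antiderivada de nuestra ecuación de la sacudida j(t) = 4·exp(t) 3 veces. La antiderivada de la sacudida es la aceleración. Usando a(0) = 4, obtenemos a(t) = 4·exp(t). Tomando ∫a(t)dt y aplicando v(0) = 4, encontramos v(t) = 4·exp(t). La antiderivada de la velocidad, con x(0) = 4, da la posición: x(t) = 4·exp(t). Tenemos la posición x(t) = 4·exp(t). Sustituyendo t = log(2): x(log(2)) = 8.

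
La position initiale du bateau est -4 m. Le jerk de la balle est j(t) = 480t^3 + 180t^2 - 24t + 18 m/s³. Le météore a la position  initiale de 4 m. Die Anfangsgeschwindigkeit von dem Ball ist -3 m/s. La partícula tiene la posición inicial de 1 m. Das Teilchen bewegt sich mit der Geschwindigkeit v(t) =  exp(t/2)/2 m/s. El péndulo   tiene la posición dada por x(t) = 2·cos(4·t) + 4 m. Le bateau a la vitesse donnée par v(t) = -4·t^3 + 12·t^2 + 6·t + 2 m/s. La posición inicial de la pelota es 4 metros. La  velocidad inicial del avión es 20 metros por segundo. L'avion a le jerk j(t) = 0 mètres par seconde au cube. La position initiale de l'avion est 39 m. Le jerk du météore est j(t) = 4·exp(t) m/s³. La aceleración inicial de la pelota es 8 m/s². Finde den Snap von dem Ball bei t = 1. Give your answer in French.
En partant du jerk j(t) = 480·t^3 + 180·t^2 - 24·t + 18, nous prenons 1 dérivée. La dérivée du jerk donne le snap: s(t) = 1440·t^2 + 360·t - 24. Nous avons le snap s(t) = 1440·t^2 + 360·t - 24. En substituant t = 1: s(1) = 1776.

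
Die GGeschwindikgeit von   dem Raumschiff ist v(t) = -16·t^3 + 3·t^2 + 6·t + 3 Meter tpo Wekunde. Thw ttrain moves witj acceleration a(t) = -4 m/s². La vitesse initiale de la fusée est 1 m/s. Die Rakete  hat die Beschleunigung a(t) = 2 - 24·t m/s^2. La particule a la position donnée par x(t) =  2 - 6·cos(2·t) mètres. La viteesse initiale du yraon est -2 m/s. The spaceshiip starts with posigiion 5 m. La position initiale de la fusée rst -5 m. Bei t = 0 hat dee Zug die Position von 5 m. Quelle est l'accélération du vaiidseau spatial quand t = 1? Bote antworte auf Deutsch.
Wir müssen unsere Gleichung für die Geschwindigkeit v(t) = -16·t^3 + 3·t^2 + 6·t + 3 1-mal ableiten. Die Ableitung von der Geschwindigkeit ergibt die Beschleunigung: a(t) = -48·t^2 + 6·t + 6. Aus der Gleichung für die Beschleunigung a(t) = -48·t^2 + 6·t + 6, setzen wir t = 1 ein und erhalten a = -36.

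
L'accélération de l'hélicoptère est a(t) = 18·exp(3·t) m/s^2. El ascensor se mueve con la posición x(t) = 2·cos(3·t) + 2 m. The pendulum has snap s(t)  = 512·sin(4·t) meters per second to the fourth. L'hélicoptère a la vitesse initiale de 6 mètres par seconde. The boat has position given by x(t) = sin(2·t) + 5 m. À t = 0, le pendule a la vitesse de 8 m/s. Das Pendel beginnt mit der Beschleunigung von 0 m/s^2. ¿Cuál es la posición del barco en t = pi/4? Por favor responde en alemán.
Mit x(t) = sin(2·t) + 5 und Einsetzen von t = pi/4, finden wir x = 6.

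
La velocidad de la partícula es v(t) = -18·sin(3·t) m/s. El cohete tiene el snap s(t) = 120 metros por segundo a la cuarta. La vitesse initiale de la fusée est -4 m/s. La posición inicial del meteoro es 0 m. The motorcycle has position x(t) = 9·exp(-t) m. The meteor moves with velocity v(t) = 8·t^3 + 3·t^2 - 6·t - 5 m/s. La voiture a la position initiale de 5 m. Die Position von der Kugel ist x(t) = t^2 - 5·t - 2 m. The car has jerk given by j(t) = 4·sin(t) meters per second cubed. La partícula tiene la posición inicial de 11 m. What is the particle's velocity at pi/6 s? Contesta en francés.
En utilisant v(t) = -18·sin(3·t) et en substituant t = pi/6, nous trouvons v = -18.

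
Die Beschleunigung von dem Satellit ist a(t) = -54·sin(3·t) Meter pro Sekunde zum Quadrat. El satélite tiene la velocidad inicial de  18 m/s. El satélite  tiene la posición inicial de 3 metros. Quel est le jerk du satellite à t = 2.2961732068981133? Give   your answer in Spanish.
Partiendo de la aceleración a(t) = -54·sin(3·t), tomamos 1 derivada. Tomando d/dt de a(t), encontramos j(t) = -162·cos(3·t). Usando j(t) = -162·cos(3·t) y sustituyendo t = 2.2961732068981133, encontramos j = -133.214528905400.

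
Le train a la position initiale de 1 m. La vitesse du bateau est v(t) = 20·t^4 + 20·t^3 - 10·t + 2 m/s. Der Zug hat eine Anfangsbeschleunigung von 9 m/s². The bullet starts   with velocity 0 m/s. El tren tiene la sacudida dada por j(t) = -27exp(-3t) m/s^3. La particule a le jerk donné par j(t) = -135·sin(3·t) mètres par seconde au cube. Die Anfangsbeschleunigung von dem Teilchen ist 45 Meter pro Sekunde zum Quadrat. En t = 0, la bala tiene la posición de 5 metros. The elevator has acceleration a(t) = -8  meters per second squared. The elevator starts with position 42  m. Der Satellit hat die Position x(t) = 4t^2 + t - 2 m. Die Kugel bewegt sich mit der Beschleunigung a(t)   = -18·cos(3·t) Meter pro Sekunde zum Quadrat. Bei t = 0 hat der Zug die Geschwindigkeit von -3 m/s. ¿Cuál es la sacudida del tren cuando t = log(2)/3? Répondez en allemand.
Mit j(t) = -27·exp(-3·t) und Einsetzen von t = log(2)/3, finden wir j = -27/2.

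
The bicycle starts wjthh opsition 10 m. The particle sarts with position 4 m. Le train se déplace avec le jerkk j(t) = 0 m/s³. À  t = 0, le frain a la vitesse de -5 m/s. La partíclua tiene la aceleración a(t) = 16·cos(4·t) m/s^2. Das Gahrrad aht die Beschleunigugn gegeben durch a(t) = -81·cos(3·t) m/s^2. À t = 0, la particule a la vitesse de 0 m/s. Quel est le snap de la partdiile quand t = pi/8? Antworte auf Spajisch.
Partiendo de la aceleración a(t) = 16·cos(4·t), tomamos 2 derivadas. Derivando la aceleración, obtenemos la sacudida: j(t) = -64·sin(4·t). Derivando la sacudida, obtenemos el snap: s(t) = -256·cos(4·t). De la ecuación del snap s(t) = -256·cos(4·t), sustituimos t = pi/8 para obtener s = 0.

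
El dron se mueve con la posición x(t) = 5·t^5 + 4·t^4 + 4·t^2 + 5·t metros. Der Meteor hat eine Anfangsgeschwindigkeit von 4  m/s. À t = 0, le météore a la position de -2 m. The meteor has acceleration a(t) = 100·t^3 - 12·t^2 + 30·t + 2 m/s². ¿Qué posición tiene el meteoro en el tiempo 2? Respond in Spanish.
Para resolver esto, necesitamos tomar 2 integrales de nuestra ecuación de la aceleración a(t) = 100·t^3 - 12·t^2 + 30·t + 2. La antiderivada de la aceleración, con v(0) = 4, da la velocidad: v(t) = 25·t^4 - 4·t^3 + 15·t^2 + 2·t + 4. Tomando ∫v(t)dt y aplicando x(0) = -2, encontramos x(t) = 5·t^5 - t^4 + 5·t^3 + t^2 + 4·t - 2. Usando x(t) = 5·t^5 - t^4 + 5·t^3 + t^2 + 4·t - 2 y sustituyendo t = 2, encontramos x = 194.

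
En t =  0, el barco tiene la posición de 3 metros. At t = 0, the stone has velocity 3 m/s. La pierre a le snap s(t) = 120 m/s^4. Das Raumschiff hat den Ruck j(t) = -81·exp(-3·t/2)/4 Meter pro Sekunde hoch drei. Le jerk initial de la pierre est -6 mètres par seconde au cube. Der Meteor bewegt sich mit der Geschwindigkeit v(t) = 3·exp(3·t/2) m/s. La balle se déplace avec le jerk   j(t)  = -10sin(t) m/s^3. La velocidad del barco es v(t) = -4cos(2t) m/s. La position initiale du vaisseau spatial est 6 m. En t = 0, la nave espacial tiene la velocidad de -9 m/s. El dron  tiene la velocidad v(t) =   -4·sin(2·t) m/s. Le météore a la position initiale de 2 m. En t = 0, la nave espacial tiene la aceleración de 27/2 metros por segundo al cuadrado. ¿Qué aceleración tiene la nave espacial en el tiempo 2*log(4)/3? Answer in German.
Ausgehend von dem Ruck j(t) = -81·exp(-3·t/2)/4, nehmen wir 1 Integral. Durch Integration von dem Ruck und Verwendung der Anfangsbedingung a(0) = 27/2, erhalten wir a(t) = 27·exp(-3·t/2)/2. Mit a(t) = 27·exp(-3·t/2)/2 und Einsetzen von t = 2*log(4)/3, finden wir a = 27/8.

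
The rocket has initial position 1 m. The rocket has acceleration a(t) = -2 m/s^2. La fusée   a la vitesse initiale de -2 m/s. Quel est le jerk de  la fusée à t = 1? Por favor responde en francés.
En partant de l'accélération a(t) = -2, nous prenons 1 dérivée. En prenant d/dt de a(t), nous trouvons j(t) = 0. Nous avons le jerk j(t) = 0. En substituant t = 1: j(1) = 0.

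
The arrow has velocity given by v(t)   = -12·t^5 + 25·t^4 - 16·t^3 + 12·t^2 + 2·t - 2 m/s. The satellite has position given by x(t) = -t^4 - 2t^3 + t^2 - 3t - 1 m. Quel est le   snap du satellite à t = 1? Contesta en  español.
Para resolver esto, necesitamos tomar 4 derivadas de nuestra ecuación de la posición x(t) = -t^4 - 2·t^3 + t^2 - 3·t - 1. La derivada de la posición da la velocidad: v(t) = -4·t^3 - 6·t^2 + 2·t - 3. Derivando la velocidad, obtenemos la aceleración: a(t) = -12·t^2 - 12·t + 2. Derivando la aceleración, obtenemos la sacudida: j(t) = -24·t - 12. Tomando d/dt de j(t), encontramos s(t) = -24. Usando s(t) = -24 y sustituyendo t = 1, encontramos s = -24.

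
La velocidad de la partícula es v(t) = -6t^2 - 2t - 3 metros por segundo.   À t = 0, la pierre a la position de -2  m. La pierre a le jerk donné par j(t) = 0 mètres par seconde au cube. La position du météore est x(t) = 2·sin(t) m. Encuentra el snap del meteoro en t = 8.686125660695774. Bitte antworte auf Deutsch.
Um dies zu lösen, müssen wir 4 Ableitungen unserer Gleichung für die Position x(t) = 2·sin(t) nehmen. Durch Ableiten von der Position erhalten wir die Geschwindigkeit: v(t) = 2·cos(t). Die Ableitung von der Geschwindigkeit ergibt die Beschleunigung: a(t) = -2·sin(t). Mit d/dt von a(t) finden wir j(t) = -2·cos(t). Durch Ableiten von dem Ruck erhalten wir den Snap: s(t) = 2·sin(t). Mit s(t) = 2·sin(t) und Einsetzen von t = 8.686125660695774, finden wir s = 1.34658413110871.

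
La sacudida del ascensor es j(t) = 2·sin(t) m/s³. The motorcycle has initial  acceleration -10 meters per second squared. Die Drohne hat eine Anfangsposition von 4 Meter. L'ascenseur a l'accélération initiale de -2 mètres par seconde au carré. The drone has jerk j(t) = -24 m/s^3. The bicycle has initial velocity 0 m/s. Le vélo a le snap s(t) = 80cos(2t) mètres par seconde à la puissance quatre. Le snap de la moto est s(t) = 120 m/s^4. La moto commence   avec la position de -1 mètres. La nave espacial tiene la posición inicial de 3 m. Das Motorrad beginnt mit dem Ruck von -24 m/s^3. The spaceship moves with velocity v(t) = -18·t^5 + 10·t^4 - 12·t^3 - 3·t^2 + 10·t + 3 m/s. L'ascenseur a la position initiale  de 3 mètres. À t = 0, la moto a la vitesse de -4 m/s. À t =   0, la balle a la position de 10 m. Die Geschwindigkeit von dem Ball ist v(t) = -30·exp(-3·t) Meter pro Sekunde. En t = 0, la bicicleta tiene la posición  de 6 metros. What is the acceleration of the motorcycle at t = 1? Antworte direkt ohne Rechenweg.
a(1) = 26.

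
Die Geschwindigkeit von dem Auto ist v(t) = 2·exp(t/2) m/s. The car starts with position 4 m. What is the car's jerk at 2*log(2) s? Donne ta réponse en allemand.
Wir müssen unsere Gleichung für die Geschwindigkeit v(t) = 2·exp(t/2) 2-mal ableiten. Durch Ableiten von der Geschwindigkeit erhalten wir die Beschleunigung: a(t) = exp(t/2). Die Ableitung von der Beschleunigung ergibt den Ruck: j(t) = exp(t/2)/2. Aus der Gleichung für den Ruck j(t) = exp(t/2)/2, setzen wir t = 2*log(2) ein und erhalten j = 1.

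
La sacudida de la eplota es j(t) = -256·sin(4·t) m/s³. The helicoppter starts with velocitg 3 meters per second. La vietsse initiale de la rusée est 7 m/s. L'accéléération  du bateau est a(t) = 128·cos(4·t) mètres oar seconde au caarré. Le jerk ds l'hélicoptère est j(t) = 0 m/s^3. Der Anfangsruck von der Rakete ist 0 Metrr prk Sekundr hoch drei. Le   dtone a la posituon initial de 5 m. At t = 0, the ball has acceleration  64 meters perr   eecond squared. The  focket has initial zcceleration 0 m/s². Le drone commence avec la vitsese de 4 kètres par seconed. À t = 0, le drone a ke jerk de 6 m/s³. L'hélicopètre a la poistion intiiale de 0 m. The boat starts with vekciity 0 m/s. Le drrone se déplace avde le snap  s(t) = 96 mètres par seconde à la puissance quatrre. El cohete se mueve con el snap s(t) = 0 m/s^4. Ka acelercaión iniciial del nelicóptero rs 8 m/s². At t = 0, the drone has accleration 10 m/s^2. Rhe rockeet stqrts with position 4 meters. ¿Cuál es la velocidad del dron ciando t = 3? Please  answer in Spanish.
Necesitamos integrar nuestra ecuación del snap s(t) = 96 3 veces. Integrando el snap y usando la condición inicial j(0) = 6, obtenemos j(t) = 96·t + 6. La antiderivada de la sacudida es la aceleración. Usando a(0) = 10, obtenemos a(t) = 48·t^2 + 6·t + 10. Tomando ∫a(t)dt y aplicando v(0) = 4, encontramos v(t) = 16·t^3 + 3·t^2 + 10·t + 4. Usando v(t) = 16·t^3 + 3·t^2 + 10·t + 4 y sustituyendo t = 3, encontramos v = 493.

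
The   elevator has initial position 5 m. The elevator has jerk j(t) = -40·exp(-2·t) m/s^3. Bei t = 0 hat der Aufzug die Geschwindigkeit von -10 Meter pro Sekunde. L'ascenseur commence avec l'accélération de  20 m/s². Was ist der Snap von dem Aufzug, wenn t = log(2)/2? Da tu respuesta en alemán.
Ausgehend von dem Ruck j(t) = -40·exp(-2·t), nehmen wir 1 Ableitung. Die Ableitung von dem Ruck ergibt den Snap: s(t) = 80·exp(-2·t). Wir haben den Snap s(t) = 80·exp(-2·t). Durch Einsetzen von t = log(2)/2: s(log(2)/2) = 40.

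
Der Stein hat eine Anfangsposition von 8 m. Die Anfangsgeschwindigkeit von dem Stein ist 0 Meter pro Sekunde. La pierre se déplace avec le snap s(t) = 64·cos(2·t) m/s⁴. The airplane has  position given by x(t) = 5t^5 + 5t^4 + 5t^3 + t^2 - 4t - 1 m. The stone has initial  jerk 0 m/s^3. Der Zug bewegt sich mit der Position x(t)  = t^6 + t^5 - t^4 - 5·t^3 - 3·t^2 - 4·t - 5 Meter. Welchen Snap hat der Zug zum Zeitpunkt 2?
Wir müssen unsere Gleichung für die Position x(t) = t^6 + t^5 - t^4 - 5·t^3 - 3·t^2 - 4·t - 5 4-mal ableiten. Die Ableitung von der Position ergibt die Geschwindigkeit: v(t) = 6·t^5 + 5·t^4 - 4·t^3 - 15·t^2 - 6·t - 4. Durch Ableiten von der Geschwindigkeit erhalten wir die Beschleunigung: a(t) = 30·t^4 + 20·t^3 - 12·t^2 - 30·t - 6. Die Ableitung von der Beschleunigung ergibt den Ruck: j(t) = 120·t^3 + 60·t^2 - 24·t - 30. Durch Ableiten von dem Ruck erhalten wir den Snap: s(t) = 360·t^2 + 120·t - 24. Aus der Gleichung für den Snap s(t) = 360·t^2 + 120·t - 24, setzen wir t = 2 ein und erhalten s = 1656.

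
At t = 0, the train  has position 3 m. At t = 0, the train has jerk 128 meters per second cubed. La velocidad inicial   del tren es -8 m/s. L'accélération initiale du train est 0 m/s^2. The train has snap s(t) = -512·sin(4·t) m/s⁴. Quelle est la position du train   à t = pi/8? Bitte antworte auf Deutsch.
Um dies zu lösen, müssen wir 4 Stammfunktionen unserer Gleichung für den Snap s(t) = -512·sin(4·t) finden. Mit ∫s(t)dt und Anwendung von j(0) = 128, finden wir j(t) = 128·cos(4·t). Das Integral von dem Ruck, mit a(0) = 0, ergibt die Beschleunigung: a(t) = 32·sin(4·t). Durch Integration von der Beschleunigung und Verwendung der Anfangsbedingung v(0) = -8, erhalten wir v(t) = -8·cos(4·t). Das Integral von der Geschwindigkeit, mit x(0) = 3, ergibt die Position: x(t) = 3 - 2·sin(4·t). Wir haben die Position x(t) = 3 - 2·sin(4·t). Durch Einsetzen von t = pi/8: x(pi/8) = 1.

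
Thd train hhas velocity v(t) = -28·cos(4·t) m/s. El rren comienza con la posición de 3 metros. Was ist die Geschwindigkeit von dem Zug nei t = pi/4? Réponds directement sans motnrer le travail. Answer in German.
v(pi/4) = 28.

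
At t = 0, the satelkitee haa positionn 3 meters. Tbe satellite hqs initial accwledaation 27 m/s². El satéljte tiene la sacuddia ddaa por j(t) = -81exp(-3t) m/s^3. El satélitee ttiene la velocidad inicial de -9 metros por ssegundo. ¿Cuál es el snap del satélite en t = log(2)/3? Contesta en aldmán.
Ausgehend von dem Ruck j(t) = -81·exp(-3·t), nehmen wir 1 Ableitung. Mit d/dt von j(t) finden wir s(t) = 243·exp(-3·t). Aus der Gleichung für den Snap s(t) = 243·exp(-3·t), setzen wir t = log(2)/3 ein und erhalten s = 243/2.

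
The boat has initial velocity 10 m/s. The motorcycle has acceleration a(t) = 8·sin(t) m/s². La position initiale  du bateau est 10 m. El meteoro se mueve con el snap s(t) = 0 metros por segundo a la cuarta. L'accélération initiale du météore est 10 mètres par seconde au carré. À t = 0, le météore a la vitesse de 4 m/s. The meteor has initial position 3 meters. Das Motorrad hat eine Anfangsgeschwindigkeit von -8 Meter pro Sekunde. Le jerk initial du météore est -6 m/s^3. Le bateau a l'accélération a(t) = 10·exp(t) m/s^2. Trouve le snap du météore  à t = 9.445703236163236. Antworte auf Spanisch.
Usando s(t) = 0 y sustituyendo t = 9.445703236163236, encontramos s = 0.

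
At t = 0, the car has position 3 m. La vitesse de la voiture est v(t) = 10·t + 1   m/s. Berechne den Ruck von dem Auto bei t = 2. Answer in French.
En partant de la vitesse v(t) = 10·t + 1, nous prenons 2 dérivées. La dérivée de la vitesse donne l'accélération: a(t) = 10. La dérivée de l'accélération donne le jerk: j(t) = 0. De l'équation du jerk j(t) = 0, nous substituons t = 2 pour obtenir j = 0.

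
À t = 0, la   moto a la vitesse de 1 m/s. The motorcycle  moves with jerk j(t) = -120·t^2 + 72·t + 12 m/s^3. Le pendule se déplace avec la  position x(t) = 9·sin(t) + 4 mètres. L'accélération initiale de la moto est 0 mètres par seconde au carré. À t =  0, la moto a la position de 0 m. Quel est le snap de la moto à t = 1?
En partant du jerk j(t) = -120·t^2 + 72·t + 12, nous prenons 1 dérivée. En prenant d/dt de j(t), nous trouvons s(t) = 72 - 240·t. Nous avons le snap s(t) = 72 - 240·t. En substituant t = 1: s(1) = -168.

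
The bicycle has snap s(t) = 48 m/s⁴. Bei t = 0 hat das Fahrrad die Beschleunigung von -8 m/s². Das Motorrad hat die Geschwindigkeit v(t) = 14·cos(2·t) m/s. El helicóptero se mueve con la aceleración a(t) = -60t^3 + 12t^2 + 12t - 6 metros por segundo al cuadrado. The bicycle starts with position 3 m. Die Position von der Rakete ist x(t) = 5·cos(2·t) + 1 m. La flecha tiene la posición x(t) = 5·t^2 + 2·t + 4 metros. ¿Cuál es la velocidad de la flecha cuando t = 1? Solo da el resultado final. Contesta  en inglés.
v(1) = 12.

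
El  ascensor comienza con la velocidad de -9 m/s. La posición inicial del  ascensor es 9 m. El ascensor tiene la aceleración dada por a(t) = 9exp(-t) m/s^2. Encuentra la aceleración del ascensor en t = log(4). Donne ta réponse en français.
Nous avons l'accélération a(t) = 9·exp(-t). En substituant t = log(4): a(log(4)) = 9/4.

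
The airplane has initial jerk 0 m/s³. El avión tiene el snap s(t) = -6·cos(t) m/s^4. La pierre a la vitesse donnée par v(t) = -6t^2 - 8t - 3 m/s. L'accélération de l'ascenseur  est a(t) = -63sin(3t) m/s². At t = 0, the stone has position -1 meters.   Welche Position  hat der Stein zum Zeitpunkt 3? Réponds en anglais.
We must find the antiderivative of our velocity equation v(t) = -6·t^2 - 8·t - 3 1 time. The integral of velocity is position. Using x(0) = -1, we get x(t) = -2·t^3 - 4·t^2 - 3·t - 1. From the given position equation x(t) = -2·t^3 - 4·t^2 - 3·t - 1, we substitute t = 3 to get x = -100.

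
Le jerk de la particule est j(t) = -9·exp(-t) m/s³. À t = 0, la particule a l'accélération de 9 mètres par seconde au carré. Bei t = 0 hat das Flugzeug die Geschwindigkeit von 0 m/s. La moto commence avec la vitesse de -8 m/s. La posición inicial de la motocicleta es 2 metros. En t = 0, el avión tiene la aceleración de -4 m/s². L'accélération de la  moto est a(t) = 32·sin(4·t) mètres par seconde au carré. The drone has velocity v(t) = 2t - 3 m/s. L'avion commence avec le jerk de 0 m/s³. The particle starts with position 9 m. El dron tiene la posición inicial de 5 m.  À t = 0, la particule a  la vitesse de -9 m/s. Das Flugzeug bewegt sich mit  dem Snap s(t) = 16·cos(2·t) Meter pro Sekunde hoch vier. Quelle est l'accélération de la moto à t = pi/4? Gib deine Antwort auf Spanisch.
Tenemos la aceleración a(t) = 32·sin(4·t). Sustituyendo t = pi/4: a(pi/4) = 0.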